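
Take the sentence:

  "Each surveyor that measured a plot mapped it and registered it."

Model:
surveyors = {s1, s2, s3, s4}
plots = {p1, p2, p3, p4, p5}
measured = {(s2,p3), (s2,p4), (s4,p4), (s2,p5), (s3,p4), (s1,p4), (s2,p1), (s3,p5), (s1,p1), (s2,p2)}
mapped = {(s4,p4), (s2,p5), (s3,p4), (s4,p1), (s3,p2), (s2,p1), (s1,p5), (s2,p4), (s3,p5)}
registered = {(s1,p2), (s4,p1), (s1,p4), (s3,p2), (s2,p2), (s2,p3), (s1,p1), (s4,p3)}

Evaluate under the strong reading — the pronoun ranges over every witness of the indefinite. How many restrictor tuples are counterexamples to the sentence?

"it" takes "a plot" as antecedent — a donkey pronoun bound across the clause boundary.
Strong reading: for every (s,p) with measured(s,p), mapped(s,p) ∧ registered(s,p).
Restrictor pairs: (s1,p1) ✗  (s1,p4) ✗  (s2,p1) ✗  (s2,p2) ✗  (s2,p3) ✗  (s2,p4) ✗  (s2,p5) ✗  (s3,p4) ✗  (s3,p5) ✗  (s4,p4) ✗
Counterexamples (restrictor pairs failing the scope): 10.

10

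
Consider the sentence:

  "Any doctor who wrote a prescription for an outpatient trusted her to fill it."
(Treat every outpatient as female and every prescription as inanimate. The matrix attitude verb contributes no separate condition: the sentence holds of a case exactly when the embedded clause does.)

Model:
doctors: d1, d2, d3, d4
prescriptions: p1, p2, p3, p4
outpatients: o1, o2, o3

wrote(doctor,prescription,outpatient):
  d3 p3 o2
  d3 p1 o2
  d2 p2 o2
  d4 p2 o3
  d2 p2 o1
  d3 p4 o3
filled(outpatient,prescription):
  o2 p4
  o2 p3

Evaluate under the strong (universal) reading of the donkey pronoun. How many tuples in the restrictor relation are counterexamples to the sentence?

"her" takes "an outpatient" as antecedent and "it" takes "a prescription"; both are donkey pronouns co-varying with the restrictor.
Strong reading: for every (d,p,o) with wrote(d,p,o), filled(o,p).
Restrictor triples: (d2,p2,o1)→filled(o1,p2) ✗  (d2,p2,o2)→filled(o2,p2) ✗  (d3,p1,o2)→filled(o2,p1) ✗  (d3,p3,o2)→filled(o2,p3) ✓  (d3,p4,o3)→filled(o3,p4) ✗  (d4,p2,o3)→filled(o3,p2) ✗
Counterexamples (restrictor triples failing the scope): 5.

5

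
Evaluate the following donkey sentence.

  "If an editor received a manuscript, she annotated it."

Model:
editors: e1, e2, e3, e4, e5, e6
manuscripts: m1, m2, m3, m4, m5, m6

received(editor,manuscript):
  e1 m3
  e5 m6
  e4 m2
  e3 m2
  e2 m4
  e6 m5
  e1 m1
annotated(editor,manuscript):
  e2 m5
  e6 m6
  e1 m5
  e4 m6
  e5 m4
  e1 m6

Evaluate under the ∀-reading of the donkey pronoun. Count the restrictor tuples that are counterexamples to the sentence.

7

"it" takes "a manuscript" as antecedent — a donkey pronoun bound across the clause boundary.
Strong reading: for every (e,m) with received(e,m), annotated(e,m).
Restrictor pairs: (e1,m1) ✗  (e1,m3) ✗  (e2,m4) ✗  (e3,m2) ✗  (e4,m2) ✗  (e5,m6) ✗  (e6,m5) ✗
Counterexamples (restrictor pairs failing the scope): 7.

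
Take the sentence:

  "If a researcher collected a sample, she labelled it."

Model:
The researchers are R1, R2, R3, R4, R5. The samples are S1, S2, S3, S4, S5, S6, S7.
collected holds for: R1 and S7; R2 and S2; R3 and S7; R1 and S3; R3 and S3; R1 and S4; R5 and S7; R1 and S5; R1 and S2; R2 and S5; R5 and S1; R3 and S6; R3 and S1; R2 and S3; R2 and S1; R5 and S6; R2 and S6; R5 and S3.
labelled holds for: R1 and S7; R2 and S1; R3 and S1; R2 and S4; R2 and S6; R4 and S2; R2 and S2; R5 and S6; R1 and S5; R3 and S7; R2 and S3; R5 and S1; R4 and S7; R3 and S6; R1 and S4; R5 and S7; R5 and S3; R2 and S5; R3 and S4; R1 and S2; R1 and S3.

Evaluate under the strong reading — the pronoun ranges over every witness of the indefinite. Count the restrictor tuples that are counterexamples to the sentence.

"it" takes "a sample" as antecedent — a donkey pronoun bound across the clause boundary.
Strong reading: for every (r,s) with collected(r,s), labelled(r,s).
Restrictor pairs: (R1,S2) ✓  (R1,S3) ✓  (R1,S4) ✓  (R1,S5) ✓  (R1,S7) ✓  (R2,S1) ✓  (R2,S2) ✓  (R2,S3) ✓  (R2,S5) ✓  (R2,S6) ✓  (R3,S1) ✓  (R3,S3) ✗  (R3,S6) ✓  (R3,S7) ✓  (R5,S1) ✓  (R5,S3) ✓  (R5,S6) ✓  (R5,S7) ✓
Counterexamples (restrictor pairs failing the scope): 1.

1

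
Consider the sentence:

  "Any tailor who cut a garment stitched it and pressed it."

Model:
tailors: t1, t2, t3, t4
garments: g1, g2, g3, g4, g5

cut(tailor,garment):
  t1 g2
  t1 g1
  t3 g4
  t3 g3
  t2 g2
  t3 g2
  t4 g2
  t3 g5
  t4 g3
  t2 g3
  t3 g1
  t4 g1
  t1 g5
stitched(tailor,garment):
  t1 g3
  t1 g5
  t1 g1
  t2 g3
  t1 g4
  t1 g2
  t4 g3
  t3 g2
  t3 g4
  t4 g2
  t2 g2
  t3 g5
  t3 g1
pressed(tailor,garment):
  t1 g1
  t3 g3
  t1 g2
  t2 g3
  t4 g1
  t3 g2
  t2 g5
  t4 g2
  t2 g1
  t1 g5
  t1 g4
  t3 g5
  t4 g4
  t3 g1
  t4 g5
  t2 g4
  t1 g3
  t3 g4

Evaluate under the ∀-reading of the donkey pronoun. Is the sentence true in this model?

False

"it" takes "a garment" as antecedent — a donkey pronoun bound across the clause boundary.
Strong reading: for every (t,g) with cut(t,g), stitched(t,g) ∧ pressed(t,g).
Restrictor pairs: (t1,g1) ✓  (t1,g2) ✓  (t1,g5) ✓  (t2,g2) ✗  (t2,g3) ✓  (t3,g1) ✓  (t3,g2) ✓  (t3,g3) ✗  (t3,g4) ✓  (t3,g5) ✓  (t4,g1) ✗  (t4,g2) ✓  (t4,g3) ✗
Counterexample: (t2,g2) is in cut but fails the scope.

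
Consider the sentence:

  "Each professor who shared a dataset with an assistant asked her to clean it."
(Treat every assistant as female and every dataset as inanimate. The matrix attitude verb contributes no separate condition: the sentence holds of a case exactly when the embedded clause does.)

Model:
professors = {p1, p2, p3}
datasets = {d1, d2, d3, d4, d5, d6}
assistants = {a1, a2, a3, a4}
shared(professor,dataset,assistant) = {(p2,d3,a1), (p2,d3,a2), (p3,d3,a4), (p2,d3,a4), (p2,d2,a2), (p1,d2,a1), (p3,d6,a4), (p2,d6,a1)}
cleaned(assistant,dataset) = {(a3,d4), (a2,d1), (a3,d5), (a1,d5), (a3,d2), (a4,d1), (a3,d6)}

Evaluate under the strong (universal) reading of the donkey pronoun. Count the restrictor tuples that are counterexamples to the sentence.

"her" takes "an assistant" as antecedent and "it" takes "a dataset"; both are donkey pronouns co-varying with the restrictor.
Strong reading: for every (p,d,a) with shared(p,d,a), cleaned(a,d).
Restrictor triples: (p1,d2,a1)→cleaned(a1,d2) ✗  (p2,d2,a2)→cleaned(a2,d2) ✗  (p2,d3,a1)→cleaned(a1,d3) ✗  (p2,d3,a2)→cleaned(a2,d3) ✗  (p2,d3,a4)→cleaned(a4,d3) ✗  (p2,d6,a1)→cleaned(a1,d6) ✗  (p3,d3,a4)→cleaned(a4,d3) ✗  (p3,d6,a4)→cleaned(a4,d6) ✗
Counterexamples (restrictor triples failing the scope): 8.

8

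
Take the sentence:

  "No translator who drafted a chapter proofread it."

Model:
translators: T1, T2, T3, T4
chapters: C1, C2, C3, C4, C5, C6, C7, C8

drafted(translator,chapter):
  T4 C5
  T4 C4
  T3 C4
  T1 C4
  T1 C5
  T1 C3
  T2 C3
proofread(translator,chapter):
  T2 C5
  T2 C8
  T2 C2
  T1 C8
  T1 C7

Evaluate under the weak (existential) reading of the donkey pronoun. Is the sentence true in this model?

True

"it" takes "a chapter" as antecedent — a donkey pronoun bound across the clause boundary.
Truth condition: for no (t,c) with drafted(t,c) does proofread(t,c) hold.
Restrictor pairs — does the scope hold? (T1,C3):fails  (T1,C4):fails  (T1,C5):fails  (T2,C3):fails  (T3,C4):fails  (T4,C4):fails  (T4,C5):fails
Scope holds for no restrictor pair, so the sentence is true.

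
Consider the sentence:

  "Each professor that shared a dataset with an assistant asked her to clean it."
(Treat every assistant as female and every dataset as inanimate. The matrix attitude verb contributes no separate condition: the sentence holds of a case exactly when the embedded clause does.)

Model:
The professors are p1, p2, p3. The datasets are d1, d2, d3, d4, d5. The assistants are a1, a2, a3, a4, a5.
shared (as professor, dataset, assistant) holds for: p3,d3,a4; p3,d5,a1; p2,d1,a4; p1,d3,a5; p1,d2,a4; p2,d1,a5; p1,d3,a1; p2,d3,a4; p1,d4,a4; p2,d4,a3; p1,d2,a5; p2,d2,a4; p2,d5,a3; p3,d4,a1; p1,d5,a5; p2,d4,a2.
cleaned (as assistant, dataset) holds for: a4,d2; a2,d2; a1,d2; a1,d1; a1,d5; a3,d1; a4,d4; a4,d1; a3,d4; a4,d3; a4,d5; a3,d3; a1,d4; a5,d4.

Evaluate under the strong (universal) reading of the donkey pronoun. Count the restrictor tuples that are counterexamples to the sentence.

"her" takes "an assistant" as antecedent and "it" takes "a dataset"; both are donkey pronouns co-varying with the restrictor.
Strong reading: for every (p,d,a) with shared(p,d,a), cleaned(a,d).
Restrictor triples: (p1,d2,a4)→cleaned(a4,d2) ✓  (p1,d2,a5)→cleaned(a5,d2) ✗  (p1,d3,a1)→cleaned(a1,d3) ✗  (p1,d3,a5)→cleaned(a5,d3) ✗  (p1,d4,a4)→cleaned(a4,d4) ✓  (p1,d5,a5)→cleaned(a5,d5) ✗  (p2,d1,a4)→cleaned(a4,d1) ✓  (p2,d1,a5)→cleaned(a5,d1) ✗  (p2,d2,a4)→cleaned(a4,d2) ✓  (p2,d3,a4)→cleaned(a4,d3) ✓  (p2,d4,a2)→cleaned(a2,d4) ✗  (p2,d4,a3)→cleaned(a3,d4) ✓  (p2,d5,a3)→cleaned(a3,d5) ✗  (p3,d3,a4)→cleaned(a4,d3) ✓  (p3,d4,a1)→cleaned(a1,d4) ✓  (p3,d5,a1)→cleaned(a1,d5) ✓
Counterexamples (restrictor triples failing the scope): 7.

7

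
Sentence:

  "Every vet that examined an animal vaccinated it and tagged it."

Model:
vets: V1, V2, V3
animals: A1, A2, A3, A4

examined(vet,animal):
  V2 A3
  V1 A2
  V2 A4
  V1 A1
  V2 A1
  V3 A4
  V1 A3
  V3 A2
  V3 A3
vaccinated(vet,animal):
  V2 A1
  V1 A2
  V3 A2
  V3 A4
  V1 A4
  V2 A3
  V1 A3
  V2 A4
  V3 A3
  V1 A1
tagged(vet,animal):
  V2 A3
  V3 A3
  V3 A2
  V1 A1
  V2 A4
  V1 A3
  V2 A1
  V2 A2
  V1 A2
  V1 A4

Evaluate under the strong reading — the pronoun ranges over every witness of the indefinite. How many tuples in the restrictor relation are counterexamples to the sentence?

1

"it" takes "an animal" as antecedent — a donkey pronoun bound across the clause boundary.
Strong reading: for every (v,a) with examined(v,a), vaccinated(v,a) ∧ tagged(v,a).
Restrictor pairs: (V1,A1) ✓  (V1,A2) ✓  (V1,A3) ✓  (V2,A1) ✓  (V2,A3) ✓  (V2,A4) ✓  (V3,A2) ✓  (V3,A3) ✓  (V3,A4) ✗
Counterexamples (restrictor pairs failing the scope): 1.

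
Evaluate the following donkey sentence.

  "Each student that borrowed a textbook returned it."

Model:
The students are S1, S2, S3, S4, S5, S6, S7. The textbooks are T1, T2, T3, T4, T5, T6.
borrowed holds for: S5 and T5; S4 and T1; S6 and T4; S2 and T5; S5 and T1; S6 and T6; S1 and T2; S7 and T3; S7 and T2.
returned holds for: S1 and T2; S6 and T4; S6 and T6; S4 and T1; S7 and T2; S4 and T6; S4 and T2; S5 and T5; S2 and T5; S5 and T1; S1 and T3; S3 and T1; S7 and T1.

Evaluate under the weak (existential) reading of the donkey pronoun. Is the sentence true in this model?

"it" takes "a textbook" as antecedent — a donkey pronoun bound across the clause boundary.
Weak reading: every student s with some borrowed-textbook has at least one borrowed-textbook t such that returned(s,t).
Per student: S1:✓  S2:✓  S4:✓  S5:✓  S6:✓  S7:✓
Every student in the restrictor has a witness.

True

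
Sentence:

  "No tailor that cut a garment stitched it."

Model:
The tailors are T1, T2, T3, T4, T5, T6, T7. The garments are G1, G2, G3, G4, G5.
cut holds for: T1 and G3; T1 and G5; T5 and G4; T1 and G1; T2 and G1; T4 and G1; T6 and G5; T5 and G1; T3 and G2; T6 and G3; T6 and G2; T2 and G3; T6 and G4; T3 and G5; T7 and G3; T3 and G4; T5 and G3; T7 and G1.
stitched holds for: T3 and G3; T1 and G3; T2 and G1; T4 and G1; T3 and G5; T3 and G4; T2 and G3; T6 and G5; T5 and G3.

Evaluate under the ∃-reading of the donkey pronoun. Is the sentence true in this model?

False

"it" takes "a garment" as antecedent — a donkey pronoun bound across the clause boundary.
Truth condition: for no (t,g) with cut(t,g) does stitched(t,g) hold.
Restrictor pairs — does the scope hold? (T1,G1):fails  (T1,G3):holds  (T1,G5):fails  (T2,G1):holds  (T2,G3):holds  (T3,G2):fails  (T3,G4):holds  (T3,G5):holds  (T4,G1):holds  (T5,G1):fails  (T5,G3):holds  (T5,G4):fails  (T6,G2):fails  (T6,G3):fails  (T6,G4):fails  (T6,G5):holds  (T7,G1):fails  (T7,G3):fails
Scope holds for 8 pair(s), so the sentence is false.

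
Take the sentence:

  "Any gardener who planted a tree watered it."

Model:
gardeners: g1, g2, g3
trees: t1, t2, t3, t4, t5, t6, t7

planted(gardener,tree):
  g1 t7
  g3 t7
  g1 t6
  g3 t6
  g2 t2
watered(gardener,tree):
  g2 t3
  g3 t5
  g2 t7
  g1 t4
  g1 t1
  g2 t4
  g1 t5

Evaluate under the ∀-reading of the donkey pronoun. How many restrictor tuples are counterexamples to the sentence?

5

"it" takes "a tree" as antecedent — a donkey pronoun bound across the clause boundary.
Strong reading: for every (g,t) with planted(g,t), watered(g,t).
Restrictor pairs: (g1,t6) ✗  (g1,t7) ✗  (g2,t2) ✗  (g3,t6) ✗  (g3,t7) ✗
Counterexamples (restrictor pairs failing the scope): 5.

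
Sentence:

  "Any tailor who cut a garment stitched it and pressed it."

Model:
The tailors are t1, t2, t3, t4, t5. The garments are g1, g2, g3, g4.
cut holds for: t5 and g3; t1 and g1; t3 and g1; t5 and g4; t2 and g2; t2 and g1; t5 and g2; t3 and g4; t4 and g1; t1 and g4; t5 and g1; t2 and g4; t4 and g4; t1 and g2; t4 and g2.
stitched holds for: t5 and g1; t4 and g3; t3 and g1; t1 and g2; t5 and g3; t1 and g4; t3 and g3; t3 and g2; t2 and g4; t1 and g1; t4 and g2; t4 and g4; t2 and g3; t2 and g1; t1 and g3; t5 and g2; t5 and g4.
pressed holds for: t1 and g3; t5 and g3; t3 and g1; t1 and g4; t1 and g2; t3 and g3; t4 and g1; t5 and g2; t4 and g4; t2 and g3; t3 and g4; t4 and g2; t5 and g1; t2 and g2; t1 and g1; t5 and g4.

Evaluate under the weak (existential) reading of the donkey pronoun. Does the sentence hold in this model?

"it" takes "a garment" as antecedent — a donkey pronoun bound across the clause boundary.
Weak reading: every tailor t with some cut-garment has at least one cut-garment g such that stitched(t,g) ∧ pressed(t,g).
Per tailor: t1:✓  t2:✗  t3:✓  t4:✓  t5:✓
t2 has no witness among its cut-garments.

False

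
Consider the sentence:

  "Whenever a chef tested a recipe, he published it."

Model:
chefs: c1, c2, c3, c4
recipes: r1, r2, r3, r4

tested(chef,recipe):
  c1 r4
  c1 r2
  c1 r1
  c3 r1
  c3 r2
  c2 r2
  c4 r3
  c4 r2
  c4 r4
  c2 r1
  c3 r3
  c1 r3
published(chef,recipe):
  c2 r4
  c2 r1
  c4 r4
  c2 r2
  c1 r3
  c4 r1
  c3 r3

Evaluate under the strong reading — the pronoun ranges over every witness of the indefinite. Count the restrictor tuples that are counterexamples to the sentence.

"it" takes "a recipe" as antecedent — a donkey pronoun bound across the clause boundary.
Strong reading: for every (c,r) with tested(c,r), published(c,r).
Restrictor pairs: (c1,r1) ✗  (c1,r2) ✗  (c1,r3) ✓  (c1,r4) ✗  (c2,r1) ✓  (c2,r2) ✓  (c3,r1) ✗  (c3,r2) ✗  (c3,r3) ✓  (c4,r2) ✗  (c4,r3) ✗  (c4,r4) ✓
Counterexamples (restrictor pairs failing the scope): 7.

7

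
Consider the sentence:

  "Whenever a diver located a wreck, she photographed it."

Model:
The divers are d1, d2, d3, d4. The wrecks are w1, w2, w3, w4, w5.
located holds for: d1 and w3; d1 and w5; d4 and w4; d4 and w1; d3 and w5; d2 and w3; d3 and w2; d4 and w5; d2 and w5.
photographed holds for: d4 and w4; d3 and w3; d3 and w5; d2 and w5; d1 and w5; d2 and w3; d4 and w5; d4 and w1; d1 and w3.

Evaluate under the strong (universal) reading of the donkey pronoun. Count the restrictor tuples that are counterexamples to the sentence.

"it" takes "a wreck" as antecedent — a donkey pronoun bound across the clause boundary.
Strong reading: for every (d,w) with located(d,w), photographed(d,w).
Restrictor pairs: (d1,w3) ✓  (d1,w5) ✓  (d2,w3) ✓  (d2,w5) ✓  (d3,w2) ✗  (d3,w5) ✓  (d4,w1) ✓  (d4,w4) ✓  (d4,w5) ✓
Counterexamples (restrictor pairs failing the scope): 1.

1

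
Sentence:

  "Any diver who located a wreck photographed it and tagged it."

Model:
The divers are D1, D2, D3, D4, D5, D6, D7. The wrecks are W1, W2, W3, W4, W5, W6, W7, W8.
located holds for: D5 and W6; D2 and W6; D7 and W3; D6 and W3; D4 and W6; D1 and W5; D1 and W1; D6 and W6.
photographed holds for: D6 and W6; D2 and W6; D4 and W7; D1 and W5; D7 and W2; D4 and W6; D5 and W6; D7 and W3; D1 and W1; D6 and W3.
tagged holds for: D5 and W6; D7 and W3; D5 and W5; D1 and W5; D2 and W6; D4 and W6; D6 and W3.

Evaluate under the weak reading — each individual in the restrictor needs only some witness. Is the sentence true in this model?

True

"it" takes "a wreck" as antecedent — a donkey pronoun bound across the clause boundary.
Weak reading: every diver d with some located-wreck has at least one located-wreck w such that photographed(d,w) ∧ tagged(d,w).
Per diver: D1:✓  D2:✓  D4:✓  D5:✓  D6:✓  D7:✓
Every diver in the restrictor has a witness.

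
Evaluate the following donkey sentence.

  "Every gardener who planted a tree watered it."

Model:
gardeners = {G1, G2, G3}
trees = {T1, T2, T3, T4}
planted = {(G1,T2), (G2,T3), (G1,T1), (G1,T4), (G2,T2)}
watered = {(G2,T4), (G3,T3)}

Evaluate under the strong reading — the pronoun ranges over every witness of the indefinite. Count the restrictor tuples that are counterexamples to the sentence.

5

"it" takes "a tree" as antecedent — a donkey pronoun bound across the clause boundary.
Strong reading: for every (g,t) with planted(g,t), watered(g,t).
Restrictor pairs: (G1,T1) ✗  (G1,T2) ✗  (G1,T4) ✗  (G2,T2) ✗  (G2,T3) ✗
Counterexamples (restrictor pairs failing the scope): 5.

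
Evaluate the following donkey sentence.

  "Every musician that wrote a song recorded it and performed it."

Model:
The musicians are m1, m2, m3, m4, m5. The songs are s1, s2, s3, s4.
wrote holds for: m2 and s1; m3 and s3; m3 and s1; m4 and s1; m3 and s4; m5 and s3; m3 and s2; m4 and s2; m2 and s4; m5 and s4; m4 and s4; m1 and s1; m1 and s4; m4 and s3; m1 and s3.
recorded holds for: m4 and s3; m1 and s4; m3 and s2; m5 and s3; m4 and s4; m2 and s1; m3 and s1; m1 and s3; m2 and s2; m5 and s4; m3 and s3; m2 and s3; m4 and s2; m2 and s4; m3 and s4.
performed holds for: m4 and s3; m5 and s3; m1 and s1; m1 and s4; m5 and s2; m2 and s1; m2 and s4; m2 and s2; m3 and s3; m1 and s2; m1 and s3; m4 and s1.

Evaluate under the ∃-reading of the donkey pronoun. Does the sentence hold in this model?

True

"it" takes "a song" as antecedent — a donkey pronoun bound across the clause boundary.
Weak reading: every musician m with some wrote-song has at least one wrote-song s such that recorded(m,s) ∧ performed(m,s).
Per musician: m1:✓  m2:✓  m3:✓  m4:✓  m5:✓
Every musician in the restrictor has a witness.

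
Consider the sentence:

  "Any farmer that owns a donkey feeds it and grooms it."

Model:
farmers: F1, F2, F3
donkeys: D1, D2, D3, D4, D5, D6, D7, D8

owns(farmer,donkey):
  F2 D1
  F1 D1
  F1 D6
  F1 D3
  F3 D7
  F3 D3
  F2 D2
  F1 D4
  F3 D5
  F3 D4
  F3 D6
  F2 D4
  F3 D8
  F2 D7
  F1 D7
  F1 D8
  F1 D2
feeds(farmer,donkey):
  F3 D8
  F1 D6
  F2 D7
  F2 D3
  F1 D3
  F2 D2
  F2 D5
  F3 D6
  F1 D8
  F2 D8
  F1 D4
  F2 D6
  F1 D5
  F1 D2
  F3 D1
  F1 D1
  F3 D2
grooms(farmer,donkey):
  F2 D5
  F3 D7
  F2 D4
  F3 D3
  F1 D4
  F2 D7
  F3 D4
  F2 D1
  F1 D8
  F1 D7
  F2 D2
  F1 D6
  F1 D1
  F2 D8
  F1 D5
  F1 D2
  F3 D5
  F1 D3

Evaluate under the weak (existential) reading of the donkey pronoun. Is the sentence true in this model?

"it" takes "a donkey" as antecedent — a donkey pronoun bound across the clause boundary.
Weak reading: every farmer f with some owns-donkey has at least one owns-donkey d such that feeds(f,d) ∧ grooms(f,d).
Per farmer: F1:✓  F2:✓  F3:✗
F3 has no witness among its owns-donkeys.

False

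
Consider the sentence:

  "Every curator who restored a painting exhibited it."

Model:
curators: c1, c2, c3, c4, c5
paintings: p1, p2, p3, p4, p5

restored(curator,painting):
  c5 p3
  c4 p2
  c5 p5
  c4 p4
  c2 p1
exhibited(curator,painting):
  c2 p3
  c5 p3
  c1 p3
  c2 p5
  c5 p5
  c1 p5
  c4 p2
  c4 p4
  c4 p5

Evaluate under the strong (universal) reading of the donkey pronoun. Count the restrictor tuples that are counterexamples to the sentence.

"it" takes "a painting" as antecedent — a donkey pronoun bound across the clause boundary.
Strong reading: for every (c,p) with restored(c,p), exhibited(c,p).
Restrictor pairs: (c2,p1) ✗  (c4,p2) ✓  (c4,p4) ✓  (c5,p3) ✓  (c5,p5) ✓
Counterexamples (restrictor pairs failing the scope): 1.

1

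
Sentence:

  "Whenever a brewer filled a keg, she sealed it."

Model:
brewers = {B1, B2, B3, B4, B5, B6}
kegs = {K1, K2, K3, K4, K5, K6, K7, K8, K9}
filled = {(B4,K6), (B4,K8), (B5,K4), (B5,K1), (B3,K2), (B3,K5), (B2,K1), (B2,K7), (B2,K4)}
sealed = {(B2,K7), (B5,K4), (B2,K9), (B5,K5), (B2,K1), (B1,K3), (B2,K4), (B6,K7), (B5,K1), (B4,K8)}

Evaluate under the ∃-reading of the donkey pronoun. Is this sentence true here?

False

"it" takes "a keg" as antecedent — a donkey pronoun bound across the clause boundary.
Weak reading: every brewer b with some filled-keg has at least one filled-keg k such that sealed(b,k).
Per brewer: B2:✓  B3:✗  B4:✓  B5:✓
B3 has no witness among its filled-kegs.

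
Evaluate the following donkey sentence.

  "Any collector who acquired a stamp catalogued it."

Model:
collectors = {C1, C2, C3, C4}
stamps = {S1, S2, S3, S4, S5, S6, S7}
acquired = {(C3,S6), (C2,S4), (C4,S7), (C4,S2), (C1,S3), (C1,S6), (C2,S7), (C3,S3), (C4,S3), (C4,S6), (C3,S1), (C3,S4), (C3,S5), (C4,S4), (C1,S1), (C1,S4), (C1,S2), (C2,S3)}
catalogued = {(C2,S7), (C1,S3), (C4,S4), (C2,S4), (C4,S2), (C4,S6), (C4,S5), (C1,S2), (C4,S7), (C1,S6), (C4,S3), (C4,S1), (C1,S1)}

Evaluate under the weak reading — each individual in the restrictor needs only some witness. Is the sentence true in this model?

False

"it" takes "a stamp" as antecedent — a donkey pronoun bound across the clause boundary.
Weak reading: every collector c with some acquired-stamp has at least one acquired-stamp s such that catalogued(c,s).
Per collector: C1:✓  C2:✓  C3:✗  C4:✓
C3 has no witness among its acquired-stamps.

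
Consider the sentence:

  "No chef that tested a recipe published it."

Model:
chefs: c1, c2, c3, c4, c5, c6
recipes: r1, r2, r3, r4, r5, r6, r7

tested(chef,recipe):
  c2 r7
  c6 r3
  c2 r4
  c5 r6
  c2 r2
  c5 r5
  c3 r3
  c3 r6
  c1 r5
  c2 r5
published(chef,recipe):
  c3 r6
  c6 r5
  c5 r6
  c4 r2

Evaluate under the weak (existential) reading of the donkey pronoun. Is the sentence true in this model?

False

"it" takes "a recipe" as antecedent — a donkey pronoun bound across the clause boundary.
Truth condition: for no (c,r) with tested(c,r) does published(c,r) hold.
Restrictor pairs — does the scope hold? (c1,r5):fails  (c2,r2):fails  (c2,r4):fails  (c2,r5):fails  (c2,r7):fails  (c3,r3):fails  (c3,r6):holds  (c5,r5):fails  (c5,r6):holds  (c6,r3):fails
Scope holds for 2 pair(s), so the sentence is false.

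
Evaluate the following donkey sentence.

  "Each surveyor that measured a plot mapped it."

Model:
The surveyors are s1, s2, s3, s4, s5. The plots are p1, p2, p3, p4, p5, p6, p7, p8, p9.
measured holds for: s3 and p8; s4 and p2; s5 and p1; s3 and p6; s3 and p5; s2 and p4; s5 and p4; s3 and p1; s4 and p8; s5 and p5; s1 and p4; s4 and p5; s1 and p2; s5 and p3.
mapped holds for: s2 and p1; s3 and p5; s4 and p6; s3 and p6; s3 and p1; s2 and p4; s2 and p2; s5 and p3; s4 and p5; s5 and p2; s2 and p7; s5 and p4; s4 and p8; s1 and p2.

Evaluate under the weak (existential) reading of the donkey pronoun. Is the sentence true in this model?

True

"it" takes "a plot" as antecedent — a donkey pronoun bound across the clause boundary.
Weak reading: every surveyor s with some measured-plot has at least one measured-plot p such that mapped(s,p).
Per surveyor: s1:✓  s2:✓  s3:✓  s4:✓  s5:✓
Every surveyor in the restrictor has a witness.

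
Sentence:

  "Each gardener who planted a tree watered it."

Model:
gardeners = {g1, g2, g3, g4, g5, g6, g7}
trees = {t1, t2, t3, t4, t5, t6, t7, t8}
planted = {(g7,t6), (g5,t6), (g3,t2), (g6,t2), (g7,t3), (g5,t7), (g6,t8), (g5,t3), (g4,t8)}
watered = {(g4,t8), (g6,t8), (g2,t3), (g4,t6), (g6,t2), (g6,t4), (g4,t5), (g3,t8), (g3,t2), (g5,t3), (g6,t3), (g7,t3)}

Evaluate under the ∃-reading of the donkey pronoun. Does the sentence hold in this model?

"it" takes "a tree" as antecedent — a donkey pronoun bound across the clause boundary.
Weak reading: every gardener g with some planted-tree has at least one planted-tree t such that watered(g,t).
Per gardener: g3:✓  g4:✓  g5:✓  g6:✓  g7:✓
Every gardener in the restrictor has a witness.

True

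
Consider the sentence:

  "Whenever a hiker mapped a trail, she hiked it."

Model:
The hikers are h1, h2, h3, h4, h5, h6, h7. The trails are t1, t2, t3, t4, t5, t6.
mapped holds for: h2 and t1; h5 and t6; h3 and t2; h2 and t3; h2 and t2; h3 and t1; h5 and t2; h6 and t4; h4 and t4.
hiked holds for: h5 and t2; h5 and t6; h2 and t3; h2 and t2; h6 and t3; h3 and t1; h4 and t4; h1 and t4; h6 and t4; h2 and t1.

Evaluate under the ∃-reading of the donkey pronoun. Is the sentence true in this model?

"it" takes "a trail" as antecedent — a donkey pronoun bound across the clause boundary.
Weak reading: every hiker h with some mapped-trail has at least one mapped-trail t such that hiked(h,t).
Per hiker: h2:✓  h3:✓  h4:✓  h5:✓  h6:✓
Every hiker in the restrictor has a witness.

True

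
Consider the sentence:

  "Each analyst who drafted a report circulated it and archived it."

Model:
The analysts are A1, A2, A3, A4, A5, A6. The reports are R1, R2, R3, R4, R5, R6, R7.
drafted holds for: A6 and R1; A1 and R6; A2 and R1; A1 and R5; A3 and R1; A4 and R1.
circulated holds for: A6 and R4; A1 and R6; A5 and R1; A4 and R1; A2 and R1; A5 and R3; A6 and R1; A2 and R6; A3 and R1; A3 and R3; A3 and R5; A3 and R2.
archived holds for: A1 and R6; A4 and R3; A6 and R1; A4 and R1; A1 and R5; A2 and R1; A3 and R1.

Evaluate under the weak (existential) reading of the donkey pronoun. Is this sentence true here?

True

"it" takes "a report" as antecedent — a donkey pronoun bound across the clause boundary.
Weak reading: every analyst a with some drafted-report has at least one drafted-report r such that circulated(a,r) ∧ archived(a,r).
Per analyst: A1:✓  A2:✓  A3:✓  A4:✓  A6:✓
Every analyst in the restrictor has a witness.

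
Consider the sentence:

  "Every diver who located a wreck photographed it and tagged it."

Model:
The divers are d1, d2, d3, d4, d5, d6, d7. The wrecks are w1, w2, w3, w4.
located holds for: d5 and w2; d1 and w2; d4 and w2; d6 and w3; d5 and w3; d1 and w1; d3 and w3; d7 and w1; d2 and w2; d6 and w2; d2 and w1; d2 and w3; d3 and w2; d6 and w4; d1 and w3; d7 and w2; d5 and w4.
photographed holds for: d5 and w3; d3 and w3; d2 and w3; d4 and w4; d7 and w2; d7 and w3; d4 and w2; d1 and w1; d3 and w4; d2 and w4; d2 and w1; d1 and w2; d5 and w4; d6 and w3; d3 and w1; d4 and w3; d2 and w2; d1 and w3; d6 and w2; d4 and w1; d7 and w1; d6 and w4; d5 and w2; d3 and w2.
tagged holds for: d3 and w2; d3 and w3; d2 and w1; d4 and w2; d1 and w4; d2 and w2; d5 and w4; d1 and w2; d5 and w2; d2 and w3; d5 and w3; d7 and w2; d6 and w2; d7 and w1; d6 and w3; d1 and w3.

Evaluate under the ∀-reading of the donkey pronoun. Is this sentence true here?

"it" takes "a wreck" as antecedent — a donkey pronoun bound across the clause boundary.
Strong reading: for every (d,w) with located(d,w), photographed(d,w) ∧ tagged(d,w).
Restrictor pairs: (d1,w1) ✗  (d1,w2) ✓  (d1,w3) ✓  (d2,w1) ✓  (d2,w2) ✓  (d2,w3) ✓  (d3,w2) ✓  (d3,w3) ✓  (d4,w2) ✓  (d5,w2) ✓  (d5,w3) ✓  (d5,w4) ✓  (d6,w2) ✓  (d6,w3) ✓  (d6,w4) ✗  (d7,w1) ✓  (d7,w2) ✓
Counterexample: (d1,w1) is in located but fails the scope.

False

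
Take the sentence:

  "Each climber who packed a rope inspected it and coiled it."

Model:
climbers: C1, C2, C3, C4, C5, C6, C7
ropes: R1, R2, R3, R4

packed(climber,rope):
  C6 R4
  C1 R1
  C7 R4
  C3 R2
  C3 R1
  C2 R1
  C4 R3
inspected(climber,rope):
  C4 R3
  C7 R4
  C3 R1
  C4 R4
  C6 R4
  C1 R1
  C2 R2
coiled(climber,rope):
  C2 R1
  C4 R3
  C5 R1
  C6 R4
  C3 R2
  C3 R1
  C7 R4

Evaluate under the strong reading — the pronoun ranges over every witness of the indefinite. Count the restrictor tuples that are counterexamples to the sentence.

"it" takes "a rope" as antecedent — a donkey pronoun bound across the clause boundary.
Strong reading: for every (c,r) with packed(c,r), inspected(c,r) ∧ coiled(c,r).
Restrictor pairs: (C1,R1) ✗  (C2,R1) ✗  (C3,R1) ✓  (C3,R2) ✗  (C4,R3) ✓  (C6,R4) ✓  (C7,R4) ✓
Counterexamples (restrictor pairs failing the scope): 3.

3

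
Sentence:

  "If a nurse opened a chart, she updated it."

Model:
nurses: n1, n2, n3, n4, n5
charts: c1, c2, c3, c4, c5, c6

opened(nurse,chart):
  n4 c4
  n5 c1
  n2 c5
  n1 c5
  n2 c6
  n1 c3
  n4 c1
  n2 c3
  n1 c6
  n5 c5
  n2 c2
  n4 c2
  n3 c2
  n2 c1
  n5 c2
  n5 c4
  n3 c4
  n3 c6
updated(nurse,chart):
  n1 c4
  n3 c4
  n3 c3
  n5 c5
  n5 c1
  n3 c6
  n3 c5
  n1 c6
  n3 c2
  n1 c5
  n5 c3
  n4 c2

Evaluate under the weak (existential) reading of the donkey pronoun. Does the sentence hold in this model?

"it" takes "a chart" as antecedent — a donkey pronoun bound across the clause boundary.
Weak reading: every nurse n with some opened-chart has at least one opened-chart c such that updated(n,c).
Per nurse: n1:✓  n2:✗  n3:✓  n4:✓  n5:✓
n2 has no witness among its opened-charts.

False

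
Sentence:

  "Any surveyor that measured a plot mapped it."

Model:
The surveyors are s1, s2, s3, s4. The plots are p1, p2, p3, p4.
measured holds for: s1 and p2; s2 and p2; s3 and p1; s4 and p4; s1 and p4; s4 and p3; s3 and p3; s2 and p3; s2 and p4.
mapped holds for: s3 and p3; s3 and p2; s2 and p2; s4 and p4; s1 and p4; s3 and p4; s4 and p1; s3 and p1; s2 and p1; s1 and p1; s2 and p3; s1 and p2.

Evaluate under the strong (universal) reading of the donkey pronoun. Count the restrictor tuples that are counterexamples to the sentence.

"it" takes "a plot" as antecedent — a donkey pronoun bound across the clause boundary.
Strong reading: for every (s,p) with measured(s,p), mapped(s,p).
Restrictor pairs: (s1,p2) ✓  (s1,p4) ✓  (s2,p2) ✓  (s2,p3) ✓  (s2,p4) ✗  (s3,p1) ✓  (s3,p3) ✓  (s4,p3) ✗  (s4,p4) ✓
Counterexamples (restrictor pairs failing the scope): 2.

2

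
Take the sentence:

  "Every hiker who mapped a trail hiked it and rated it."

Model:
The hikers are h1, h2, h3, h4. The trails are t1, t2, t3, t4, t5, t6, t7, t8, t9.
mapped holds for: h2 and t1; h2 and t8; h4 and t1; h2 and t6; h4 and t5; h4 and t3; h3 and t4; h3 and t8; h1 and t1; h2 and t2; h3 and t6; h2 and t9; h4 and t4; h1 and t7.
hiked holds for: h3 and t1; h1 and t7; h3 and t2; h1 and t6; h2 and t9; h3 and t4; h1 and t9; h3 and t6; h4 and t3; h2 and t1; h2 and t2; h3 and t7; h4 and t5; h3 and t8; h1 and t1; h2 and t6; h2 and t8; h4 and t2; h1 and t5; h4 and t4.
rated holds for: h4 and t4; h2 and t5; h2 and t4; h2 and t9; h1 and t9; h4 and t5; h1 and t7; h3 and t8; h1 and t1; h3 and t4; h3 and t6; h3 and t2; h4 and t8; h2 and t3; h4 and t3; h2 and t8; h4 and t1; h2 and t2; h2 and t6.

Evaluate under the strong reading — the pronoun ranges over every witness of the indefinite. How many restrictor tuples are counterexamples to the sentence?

"it" takes "a trail" as antecedent — a donkey pronoun bound across the clause boundary.
Strong reading: for every (h,t) with mapped(h,t), hiked(h,t) ∧ rated(h,t).
Restrictor pairs: (h1,t1) ✓  (h1,t7) ✓  (h2,t1) ✗  (h2,t2) ✓  (h2,t6) ✓  (h2,t8) ✓  (h2,t9) ✓  (h3,t4) ✓  (h3,t6) ✓  (h3,t8) ✓  (h4,t1) ✗  (h4,t3) ✓  (h4,t4) ✓  (h4,t5) ✓
Counterexamples (restrictor pairs failing the scope): 2.

2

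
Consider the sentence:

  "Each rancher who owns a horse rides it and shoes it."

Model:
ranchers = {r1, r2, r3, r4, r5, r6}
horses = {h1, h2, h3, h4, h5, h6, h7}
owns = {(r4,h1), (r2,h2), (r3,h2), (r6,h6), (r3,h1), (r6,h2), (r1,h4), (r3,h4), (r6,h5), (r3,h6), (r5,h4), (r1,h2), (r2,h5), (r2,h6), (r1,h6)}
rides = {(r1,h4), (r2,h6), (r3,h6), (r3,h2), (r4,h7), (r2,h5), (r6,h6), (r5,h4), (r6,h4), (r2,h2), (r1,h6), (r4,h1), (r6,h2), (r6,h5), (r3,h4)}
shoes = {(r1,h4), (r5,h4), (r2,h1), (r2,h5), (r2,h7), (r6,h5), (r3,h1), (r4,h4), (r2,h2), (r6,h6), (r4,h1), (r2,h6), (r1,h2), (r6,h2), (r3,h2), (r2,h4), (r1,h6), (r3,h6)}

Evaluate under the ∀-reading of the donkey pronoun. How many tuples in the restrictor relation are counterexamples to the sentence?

3

"it" takes "a horse" as antecedent — a donkey pronoun bound across the clause boundary.
Strong reading: for every (r,h) with owns(r,h), rides(r,h) ∧ shoes(r,h).
Restrictor pairs: (r1,h2) ✗  (r1,h4) ✓  (r1,h6) ✓  (r2,h2) ✓  (r2,h5) ✓  (r2,h6) ✓  (r3,h1) ✗  (r3,h2) ✓  (r3,h4) ✗  (r3,h6) ✓  (r4,h1) ✓  (r5,h4) ✓  (r6,h2) ✓  (r6,h5) ✓  (r6,h6) ✓
Counterexamples (restrictor pairs failing the scope): 3.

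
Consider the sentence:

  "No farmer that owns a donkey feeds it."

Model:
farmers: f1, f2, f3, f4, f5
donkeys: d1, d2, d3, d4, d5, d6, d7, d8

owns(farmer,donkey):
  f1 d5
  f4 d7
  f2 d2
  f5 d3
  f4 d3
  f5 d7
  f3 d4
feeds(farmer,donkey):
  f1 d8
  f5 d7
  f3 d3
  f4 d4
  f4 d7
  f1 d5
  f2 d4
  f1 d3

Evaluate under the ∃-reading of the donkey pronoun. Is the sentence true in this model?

False

"it" takes "a donkey" as antecedent — a donkey pronoun bound across the clause boundary.
Truth condition: for no (f,d) with owns(f,d) does feeds(f,d) hold.
Restrictor pairs — does the scope hold? (f1,d5):holds  (f2,d2):fails  (f3,d4):fails  (f4,d3):fails  (f4,d7):holds  (f5,d3):fails  (f5,d7):holds
Scope holds for 3 pair(s), so the sentence is false.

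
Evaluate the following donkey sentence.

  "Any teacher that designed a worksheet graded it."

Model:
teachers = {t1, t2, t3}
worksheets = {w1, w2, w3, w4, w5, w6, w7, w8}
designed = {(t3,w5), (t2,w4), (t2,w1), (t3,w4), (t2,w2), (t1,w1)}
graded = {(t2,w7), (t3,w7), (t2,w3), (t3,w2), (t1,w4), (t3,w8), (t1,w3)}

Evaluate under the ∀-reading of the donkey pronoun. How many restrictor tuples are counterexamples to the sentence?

6

"it" takes "a worksheet" as antecedent — a donkey pronoun bound across the clause boundary.
Strong reading: for every (t,w) with designed(t,w), graded(t,w).
Restrictor pairs: (t1,w1) ✗  (t2,w1) ✗  (t2,w2) ✗  (t2,w4) ✗  (t3,w4) ✗  (t3,w5) ✗
Counterexamples (restrictor pairs failing the scope): 6.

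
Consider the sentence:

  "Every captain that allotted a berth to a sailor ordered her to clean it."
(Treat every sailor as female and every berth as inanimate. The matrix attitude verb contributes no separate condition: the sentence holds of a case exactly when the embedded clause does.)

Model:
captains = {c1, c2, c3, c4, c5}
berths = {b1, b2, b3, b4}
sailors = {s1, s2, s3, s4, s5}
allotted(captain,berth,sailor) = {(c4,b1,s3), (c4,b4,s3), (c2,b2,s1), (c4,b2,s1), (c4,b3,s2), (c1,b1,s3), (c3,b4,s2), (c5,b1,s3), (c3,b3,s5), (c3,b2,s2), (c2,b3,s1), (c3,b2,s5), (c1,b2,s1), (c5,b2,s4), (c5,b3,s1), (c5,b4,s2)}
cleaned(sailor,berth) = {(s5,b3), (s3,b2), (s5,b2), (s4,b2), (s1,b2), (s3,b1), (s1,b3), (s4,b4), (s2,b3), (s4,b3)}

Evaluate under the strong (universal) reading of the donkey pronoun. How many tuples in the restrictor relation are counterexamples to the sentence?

"her" takes "a sailor" as antecedent and "it" takes "a berth"; both are donkey pronouns co-varying with the restrictor.
Strong reading: for every (c,b,s) with allotted(c,b,s), cleaned(s,b).
Restrictor triples: (c1,b1,s3)→cleaned(s3,b1) ✓  (c1,b2,s1)→cleaned(s1,b2) ✓  (c2,b2,s1)→cleaned(s1,b2) ✓  (c2,b3,s1)→cleaned(s1,b3) ✓  (c3,b2,s2)→cleaned(s2,b2) ✗  (c3,b2,s5)→cleaned(s5,b2) ✓  (c3,b3,s5)→cleaned(s5,b3) ✓  (c3,b4,s2)→cleaned(s2,b4) ✗  (c4,b1,s3)→cleaned(s3,b1) ✓  (c4,b2,s1)→cleaned(s1,b2) ✓  (c4,b3,s2)→cleaned(s2,b3) ✓  (c4,b4,s3)→cleaned(s3,b4) ✗  (c5,b1,s3)→cleaned(s3,b1) ✓  (c5,b2,s4)→cleaned(s4,b2) ✓  (c5,b3,s1)→cleaned(s1,b3) ✓  (c5,b4,s2)→cleaned(s2,b4) ✗
Counterexamples (restrictor triples failing the scope): 4.

4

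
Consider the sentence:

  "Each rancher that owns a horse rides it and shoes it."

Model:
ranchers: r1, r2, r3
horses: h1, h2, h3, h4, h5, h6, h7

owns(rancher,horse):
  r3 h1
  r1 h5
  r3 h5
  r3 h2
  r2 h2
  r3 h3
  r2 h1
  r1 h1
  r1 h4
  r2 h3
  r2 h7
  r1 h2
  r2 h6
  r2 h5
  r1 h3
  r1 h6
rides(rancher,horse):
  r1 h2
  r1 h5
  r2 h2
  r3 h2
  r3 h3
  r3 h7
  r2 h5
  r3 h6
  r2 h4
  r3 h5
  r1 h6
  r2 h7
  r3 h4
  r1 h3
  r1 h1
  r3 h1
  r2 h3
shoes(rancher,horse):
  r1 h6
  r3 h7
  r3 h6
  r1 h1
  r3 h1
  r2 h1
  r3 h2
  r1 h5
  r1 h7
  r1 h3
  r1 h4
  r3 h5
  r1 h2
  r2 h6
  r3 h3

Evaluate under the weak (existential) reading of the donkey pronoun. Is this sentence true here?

False

"it" takes "a horse" as antecedent — a donkey pronoun bound across the clause boundary.
Weak reading: every rancher r with some owns-horse has at least one owns-horse h such that rides(r,h) ∧ shoes(r,h).
Per rancher: r1:✓  r2:✗  r3:✓
r2 has no witness among its owns-horses.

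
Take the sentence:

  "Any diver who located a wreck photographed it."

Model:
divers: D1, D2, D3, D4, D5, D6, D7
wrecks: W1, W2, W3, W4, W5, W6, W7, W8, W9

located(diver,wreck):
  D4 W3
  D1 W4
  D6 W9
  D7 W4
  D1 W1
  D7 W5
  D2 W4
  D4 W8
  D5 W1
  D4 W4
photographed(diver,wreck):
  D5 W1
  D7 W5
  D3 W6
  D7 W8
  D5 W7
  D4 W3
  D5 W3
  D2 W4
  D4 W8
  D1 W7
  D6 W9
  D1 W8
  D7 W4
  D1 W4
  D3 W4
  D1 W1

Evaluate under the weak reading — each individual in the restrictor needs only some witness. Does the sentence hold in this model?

True

"it" takes "a wreck" as antecedent — a donkey pronoun bound across the clause boundary.
Weak reading: every diver d with some located-wreck has at least one located-wreck w such that photographed(d,w).
Per diver: D1:✓  D2:✓  D4:✓  D5:✓  D6:✓  D7:✓
Every diver in the restrictor has a witness.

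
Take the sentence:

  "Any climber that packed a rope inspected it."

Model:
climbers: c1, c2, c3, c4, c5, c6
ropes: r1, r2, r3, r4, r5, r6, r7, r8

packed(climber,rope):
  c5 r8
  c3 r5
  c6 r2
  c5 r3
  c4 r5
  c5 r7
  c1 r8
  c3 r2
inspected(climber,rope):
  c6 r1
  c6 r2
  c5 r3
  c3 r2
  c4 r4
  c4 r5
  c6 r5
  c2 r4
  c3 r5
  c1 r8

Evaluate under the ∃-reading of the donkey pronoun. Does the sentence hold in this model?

True

"it" takes "a rope" as antecedent — a donkey pronoun bound across the clause boundary.
Weak reading: every climber c with some packed-rope has at least one packed-rope r such that inspected(c,r).
Per climber: c1:✓  c3:✓  c4:✓  c5:✓  c6:✓
Every climber in the restrictor has a witness.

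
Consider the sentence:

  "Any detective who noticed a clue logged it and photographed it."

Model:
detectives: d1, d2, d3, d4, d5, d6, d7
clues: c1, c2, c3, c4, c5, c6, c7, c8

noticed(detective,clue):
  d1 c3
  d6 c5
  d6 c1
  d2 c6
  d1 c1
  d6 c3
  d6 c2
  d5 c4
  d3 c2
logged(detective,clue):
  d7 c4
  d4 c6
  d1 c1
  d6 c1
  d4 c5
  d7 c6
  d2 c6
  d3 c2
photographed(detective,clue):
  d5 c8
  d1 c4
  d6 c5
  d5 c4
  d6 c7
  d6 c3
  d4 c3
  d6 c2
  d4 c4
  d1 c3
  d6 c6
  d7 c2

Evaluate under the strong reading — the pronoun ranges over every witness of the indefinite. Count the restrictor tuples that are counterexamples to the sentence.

"it" takes "a clue" as antecedent — a donkey pronoun bound across the clause boundary.
Strong reading: for every (d,c) with noticed(d,c), logged(d,c) ∧ photographed(d,c).
Restrictor pairs: (d1,c1) ✗  (d1,c3) ✗  (d2,c6) ✗  (d3,c2) ✗  (d5,c4) ✗  (d6,c1) ✗  (d6,c2) ✗  (d6,c3) ✗  (d6,c5) ✗
Counterexamples (restrictor pairs failing the scope): 9.

9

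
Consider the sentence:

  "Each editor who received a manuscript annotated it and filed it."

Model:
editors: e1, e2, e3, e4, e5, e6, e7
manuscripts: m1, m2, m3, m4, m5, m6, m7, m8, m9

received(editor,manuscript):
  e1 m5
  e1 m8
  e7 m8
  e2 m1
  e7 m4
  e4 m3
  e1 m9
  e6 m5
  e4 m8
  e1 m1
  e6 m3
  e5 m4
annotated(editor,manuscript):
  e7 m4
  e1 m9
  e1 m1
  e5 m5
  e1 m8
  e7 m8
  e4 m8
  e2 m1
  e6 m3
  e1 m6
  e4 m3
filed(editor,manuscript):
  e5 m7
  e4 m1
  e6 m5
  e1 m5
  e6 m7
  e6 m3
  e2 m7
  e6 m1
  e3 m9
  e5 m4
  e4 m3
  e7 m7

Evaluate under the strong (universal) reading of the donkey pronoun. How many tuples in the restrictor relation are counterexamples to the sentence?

10

"it" takes "a manuscript" as antecedent — a donkey pronoun bound across the clause boundary.
Strong reading: for every (e,m) with received(e,m), annotated(e,m) ∧ filed(e,m).
Restrictor pairs: (e1,m1) ✗  (e1,m5) ✗  (e1,m8) ✗  (e1,m9) ✗  (e2,m1) ✗  (e4,m3) ✓  (e4,m8) ✗  (e5,m4) ✗  (e6,m3) ✓  (e6,m5) ✗  (e7,m4) ✗  (e7,m8) ✗
Counterexamples (restrictor pairs failing the scope): 10.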